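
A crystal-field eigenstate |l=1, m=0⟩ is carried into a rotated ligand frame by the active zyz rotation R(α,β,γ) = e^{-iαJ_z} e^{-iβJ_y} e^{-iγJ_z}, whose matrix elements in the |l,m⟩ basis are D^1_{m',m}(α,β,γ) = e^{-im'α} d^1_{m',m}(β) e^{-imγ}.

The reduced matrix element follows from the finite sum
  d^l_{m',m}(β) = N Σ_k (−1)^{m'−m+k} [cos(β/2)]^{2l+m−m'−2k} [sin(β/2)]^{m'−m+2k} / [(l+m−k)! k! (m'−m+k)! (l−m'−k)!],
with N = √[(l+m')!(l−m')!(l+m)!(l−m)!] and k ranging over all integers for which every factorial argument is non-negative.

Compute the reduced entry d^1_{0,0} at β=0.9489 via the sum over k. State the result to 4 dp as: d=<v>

d^1_{0,0}(β=0.9489) via the finite sum:
Half-angle: c=0.889544, s=0.456849. N=√(1·1·1·1)=1.000000
k: max(0,(0)−(0))=0 … min(1+(0),1−(0))=1
  k=0: (−1)^0·1.0000/(1)·0.8895^2·0.4568^0 = +0.791289
  k=1: (−1)^1·1.0000/(1)·0.8895^0·0.4568^2 = -0.208711
d^1_{0,0}(0.9489) = +0.791289 -0.208711 = +0.582577

d=0.5826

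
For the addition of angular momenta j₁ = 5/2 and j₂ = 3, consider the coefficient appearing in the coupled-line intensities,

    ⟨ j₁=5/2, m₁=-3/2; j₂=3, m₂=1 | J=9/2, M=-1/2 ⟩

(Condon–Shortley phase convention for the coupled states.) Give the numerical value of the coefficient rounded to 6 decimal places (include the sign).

-0.594588  (= −√(35/99))

j₁+j₂−J=1  J+j₁−j₂=4  J−j₁+j₂=5  j₁+j₂+J+1=11
(j₁±m₁, j₂±m₂, J±M) = (1,4,4,2,4,5)
P² = 184320/77
sum k=0..1:
  [0] +1/576 = 1/576
  [1] −1/72 = -1/72
S = -7/576
C² = P²·S² = 35/99 ; C = -0.594588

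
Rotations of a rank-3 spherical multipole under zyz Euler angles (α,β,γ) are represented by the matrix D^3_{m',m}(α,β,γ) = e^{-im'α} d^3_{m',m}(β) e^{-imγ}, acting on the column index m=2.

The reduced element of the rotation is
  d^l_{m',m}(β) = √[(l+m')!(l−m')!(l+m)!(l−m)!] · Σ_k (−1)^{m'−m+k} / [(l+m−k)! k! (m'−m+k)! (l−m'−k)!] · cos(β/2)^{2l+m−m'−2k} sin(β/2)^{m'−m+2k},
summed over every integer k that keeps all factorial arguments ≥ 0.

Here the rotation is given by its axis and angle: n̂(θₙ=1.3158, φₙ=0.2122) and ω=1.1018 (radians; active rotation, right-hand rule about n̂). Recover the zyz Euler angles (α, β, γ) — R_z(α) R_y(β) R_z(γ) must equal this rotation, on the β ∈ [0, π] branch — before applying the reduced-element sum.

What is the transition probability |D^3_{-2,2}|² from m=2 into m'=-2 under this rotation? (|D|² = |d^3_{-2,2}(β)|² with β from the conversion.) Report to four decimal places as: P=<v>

P=0.0519

Axis–angle → zyz. n̂ = (sinθₙcosφₙ, sinθₙsinφₙ, cosθₙ) = (+0.945959, +0.203801, +0.252242), ω = 1.1018.
R = I cosω + sinω [n̂]ₓ + (1−cosω) n̂n̂ᵀ gives
  R = [+0.942371, -0.119356, +0.312556; +0.330655, +0.474753, -0.815645; -0.051034, +0.871989, +0.486859]
β = atan2(√(R₁₃²+R₂₃²), R₃₃) = 1.062306; α = atan2(R₂₃, R₁₃) mod 2π = 5.078329; γ = atan2(R₃₂, −R₃₁) mod 2π = 1.512337
Split into d^3_{-2,2}(β=1.0623) × two z-phases.
Half-angle: c=0.862224, s=0.506528. N=√(1·120·120·1)=120.000000
k: max(0,(2)−(-2))=4 … min(3+(2),3−(-2))=5
  k=4: (−1)^0·120.0000/(24)·0.8622^2·0.5065^4 = +0.244694
  k=5: (−1)^1·120.0000/(120)·0.8622^0·0.5065^6 = -0.016890
d^3_{-2,2}(1.0623) = +0.244694 -0.016890 = +0.227804
|D^3_{-2,2}|² = |d^3_{-2,2}(β)|² = (+0.227804)² = 0.051895 (the z-rotation phases have unit modulus)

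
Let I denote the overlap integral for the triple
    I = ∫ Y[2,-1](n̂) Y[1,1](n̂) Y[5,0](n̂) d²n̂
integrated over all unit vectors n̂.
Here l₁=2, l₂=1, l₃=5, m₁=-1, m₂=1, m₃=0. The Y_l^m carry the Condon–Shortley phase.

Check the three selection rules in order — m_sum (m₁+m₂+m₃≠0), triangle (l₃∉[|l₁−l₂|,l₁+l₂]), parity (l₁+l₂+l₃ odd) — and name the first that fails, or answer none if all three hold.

Σmᵢ = 0  ✓
l₃∈[|l₁−l₂|,l₁+l₂]=[1,3] required, l₃=5 fails  ✗
Σlᵢ = 8 ⇒ even

triangle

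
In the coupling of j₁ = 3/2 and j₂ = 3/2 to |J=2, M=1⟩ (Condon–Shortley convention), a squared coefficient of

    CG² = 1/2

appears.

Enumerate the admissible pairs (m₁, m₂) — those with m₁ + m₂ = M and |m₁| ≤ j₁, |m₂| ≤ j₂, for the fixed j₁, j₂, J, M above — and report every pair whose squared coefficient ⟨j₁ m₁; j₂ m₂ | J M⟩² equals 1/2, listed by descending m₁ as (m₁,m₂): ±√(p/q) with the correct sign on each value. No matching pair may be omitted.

Admissible pairs with m₁+m₂ = M = 1: (-1/2,3/2), (1/2,1/2), (3/2,-1/2)
  (m₁,m₂)=(3/2,-1/2): CG² = 1/2, CG = +√(1/2)   ← matches the target
  (m₁,m₂)=(1/2,1/2): CG² = 0/1, CG = 0
  (m₁,m₂)=(-1/2,3/2): CG² = 1/2, CG = −√(1/2)   ← matches the target
Pairs with CG² = 1/2: (3/2,-1/2): +√(1/2); (-1/2,3/2): −√(1/2)

(3/2,-1/2): +√(1/2); (-1/2,3/2): −√(1/2)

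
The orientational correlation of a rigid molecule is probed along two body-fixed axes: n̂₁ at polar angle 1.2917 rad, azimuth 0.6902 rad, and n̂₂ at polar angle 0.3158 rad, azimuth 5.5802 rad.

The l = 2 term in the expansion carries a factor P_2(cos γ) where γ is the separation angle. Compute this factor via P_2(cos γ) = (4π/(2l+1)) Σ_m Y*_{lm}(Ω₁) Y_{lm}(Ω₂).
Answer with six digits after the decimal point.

Summing Y*_{l m}(θ₁,φ₁)·Y_{l m}(θ₂,φ₂) over m ∈ [−2, 2]; prefactor 4π/(2·2+1) = 2.513274:
  m=-2: Y*=(0.067554, 0.350508)  Y=(0.006114, 0.036754)  product (-0.012470, 0.004626)
  m=-1: Y*=(0.157764, 0.130262)  Y=(0.173999, 0.147447)  product (0.008244, 0.045927)
  m=+0: Y*=(-0.243583, -0.000000)  Y=(0.539517, 0.000000)  product (-0.131417, -0.000000)
  m=+1: Y*=(-0.157764, 0.130262)  Y=(-0.173999, 0.147447)  product (0.008244, -0.045927)
  m=+2: Y*=(0.067554, -0.350508)  Y=(0.006114, -0.036754)  product (-0.012470, -0.004626)
Total Σ_m = (-0.139869, 0.000000). Multiply by 2.513274: (-0.351528, 0.000000). P_2(cos γ) = -0.351528

-0.351528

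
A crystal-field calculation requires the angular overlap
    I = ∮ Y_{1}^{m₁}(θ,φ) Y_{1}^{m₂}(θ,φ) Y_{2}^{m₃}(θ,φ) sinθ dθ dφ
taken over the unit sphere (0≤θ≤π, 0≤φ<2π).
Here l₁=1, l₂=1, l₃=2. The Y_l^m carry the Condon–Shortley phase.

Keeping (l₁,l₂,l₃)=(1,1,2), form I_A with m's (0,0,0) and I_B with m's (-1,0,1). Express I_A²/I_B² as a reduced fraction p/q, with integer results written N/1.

l's match ⇒ only the (l;m) 3-j factors differ between A and B.
A: triangle coeff Δ(1,1,2) = 1/30; Σ_t [0,0]: t=0:+1/1 = 1/1; (3j)²=2/15 [(1 1 2; 0 0 0)], sign=+1
B: triangle coeff Δ(1,1,2) = 1/30; Σ_t [0,0]: t=0:+1/2 = 1/2; (3j)²=1/10 [(1 1 2; -1 0 1)], sign=-1
I_A²/I_B² = (2/15)/(1/10) = 4/3

4/3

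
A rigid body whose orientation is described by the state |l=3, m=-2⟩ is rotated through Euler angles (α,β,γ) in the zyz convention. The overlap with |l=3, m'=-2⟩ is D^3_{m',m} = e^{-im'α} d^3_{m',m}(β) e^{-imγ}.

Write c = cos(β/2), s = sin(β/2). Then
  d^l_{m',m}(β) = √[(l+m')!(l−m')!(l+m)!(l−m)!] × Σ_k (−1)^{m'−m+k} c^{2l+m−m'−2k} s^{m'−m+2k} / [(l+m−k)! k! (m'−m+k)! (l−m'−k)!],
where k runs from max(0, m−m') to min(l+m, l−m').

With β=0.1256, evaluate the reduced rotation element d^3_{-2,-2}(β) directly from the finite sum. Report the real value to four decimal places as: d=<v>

d=0.9687

d^3_{-2,-2}(β=0.1256) via the finite sum:
With c≡cos(β/2)=0.998029 and s≡sin(β/2)=0.062759, N=[1·120·1·120]^{1/2}=120.000000
k: max(0,(-2)−(-2))=0 … min(3+(-2),3−(-2))=1
  k=0: (−1)^0·120.0000/(120)·0.9980^6·0.0628^0 = +0.988231
  k=1: (−1)^1·120.0000/(24)·0.9980^4·0.0628^2 = -0.019538
d^3_{-2,-2}(0.1256) = +0.988231 -0.019538 = +0.968692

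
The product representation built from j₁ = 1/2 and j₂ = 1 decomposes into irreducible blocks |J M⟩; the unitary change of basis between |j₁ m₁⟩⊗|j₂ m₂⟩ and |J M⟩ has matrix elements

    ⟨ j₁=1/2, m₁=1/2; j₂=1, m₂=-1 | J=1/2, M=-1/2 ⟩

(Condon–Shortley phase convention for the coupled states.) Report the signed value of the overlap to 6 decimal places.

triangle: 1!·0!·1!/3! = 1/6
(j±m)!: 1!·0!·0!·2!·0!·1! = 2
prefactor² = (2J+1)·Δ·N² = 2/3
  k=0: +1/(0!·1!·0!·0!·0!·1!) = 1
Σ = 1  ⇒  CG² = 2/3·1² = 2/3
CG = +√(2/3) = +0.816497

+√(2/3) = +0.816497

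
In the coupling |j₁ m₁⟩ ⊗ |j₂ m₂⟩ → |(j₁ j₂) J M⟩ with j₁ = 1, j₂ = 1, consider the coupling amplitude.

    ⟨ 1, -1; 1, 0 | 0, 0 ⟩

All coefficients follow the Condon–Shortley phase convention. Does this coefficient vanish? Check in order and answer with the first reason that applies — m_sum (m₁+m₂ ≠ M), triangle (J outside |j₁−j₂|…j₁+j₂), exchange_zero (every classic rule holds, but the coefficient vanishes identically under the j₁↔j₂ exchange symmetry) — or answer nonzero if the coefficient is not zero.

m-sum: m₁+m₂ = -1+0 = -1, M = 0  ✗ ⇒ coefficient is 0

m_sum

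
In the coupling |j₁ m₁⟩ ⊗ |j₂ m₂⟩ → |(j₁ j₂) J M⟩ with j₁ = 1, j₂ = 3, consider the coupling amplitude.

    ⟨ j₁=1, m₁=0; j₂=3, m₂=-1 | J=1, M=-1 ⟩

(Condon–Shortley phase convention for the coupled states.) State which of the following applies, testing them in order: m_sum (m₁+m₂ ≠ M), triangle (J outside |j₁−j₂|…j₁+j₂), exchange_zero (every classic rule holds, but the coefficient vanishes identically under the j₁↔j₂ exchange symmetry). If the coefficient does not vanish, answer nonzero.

m-sum: m₁+m₂ = 0+(-1) = -1, M = -1  ✓
triangle: need |j₁−j₂| ≤ J ≤ j₁+j₂, i.e. J ∈ [2, 4]; J = 1 is outside ✗ ⇒ coefficient is 0

triangle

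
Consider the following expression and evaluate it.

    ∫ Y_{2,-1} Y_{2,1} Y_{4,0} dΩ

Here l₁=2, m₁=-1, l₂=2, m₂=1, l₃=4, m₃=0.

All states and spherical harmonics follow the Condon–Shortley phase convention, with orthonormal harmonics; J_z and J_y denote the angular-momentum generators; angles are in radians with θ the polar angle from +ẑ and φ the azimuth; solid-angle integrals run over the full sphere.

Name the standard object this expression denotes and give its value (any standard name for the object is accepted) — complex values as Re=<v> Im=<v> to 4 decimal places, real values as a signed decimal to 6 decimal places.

This is a Gaunt coefficient — the integral of a triple product of spherical harmonics over the sphere.
Rules hold: Σm=0, L=8 even, 0≤4≤4.
N = 5·5·9 = 225
Δ = 0!·4!·4!/9! = 1/630
Racah Σ t=0..0: t=0:+1/16 = 1/16
⇒ 3j(2 2 4; 0 0 0)² = 2/35, sgn +1
Racah Σ t=0..0: t=0:+1/36 = 1/36
⇒ 3j(2 2 4; -1 1 0)² = 8/315, sgn +1
4πI² = N·(3j₀)²·(3jₘ)² = 16/49
I = +1·√(0.326531/4π) = 0.16119702

Gaunt coefficient, +0.161197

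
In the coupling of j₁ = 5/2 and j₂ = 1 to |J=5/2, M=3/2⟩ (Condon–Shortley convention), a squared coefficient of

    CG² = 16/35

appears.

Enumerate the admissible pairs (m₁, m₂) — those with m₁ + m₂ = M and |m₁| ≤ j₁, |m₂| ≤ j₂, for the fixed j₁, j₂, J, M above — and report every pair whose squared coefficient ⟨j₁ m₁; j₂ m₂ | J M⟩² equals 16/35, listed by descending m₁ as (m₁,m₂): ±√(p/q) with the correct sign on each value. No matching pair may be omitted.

(1/2,1): −√(16/35)

Admissible pairs with m₁+m₂ = M = 3/2: (1/2,1), (3/2,0), (5/2,-1)
  (m₁,m₂)=(5/2,-1): CG² = 2/7, CG = +√(2/7)
  (m₁,m₂)=(3/2,0): CG² = 9/35, CG = +√(9/35)
  (m₁,m₂)=(1/2,1): CG² = 16/35, CG = −√(16/35)   ← matches the target
Pairs with CG² = 16/35: (1/2,1): −√(16/35)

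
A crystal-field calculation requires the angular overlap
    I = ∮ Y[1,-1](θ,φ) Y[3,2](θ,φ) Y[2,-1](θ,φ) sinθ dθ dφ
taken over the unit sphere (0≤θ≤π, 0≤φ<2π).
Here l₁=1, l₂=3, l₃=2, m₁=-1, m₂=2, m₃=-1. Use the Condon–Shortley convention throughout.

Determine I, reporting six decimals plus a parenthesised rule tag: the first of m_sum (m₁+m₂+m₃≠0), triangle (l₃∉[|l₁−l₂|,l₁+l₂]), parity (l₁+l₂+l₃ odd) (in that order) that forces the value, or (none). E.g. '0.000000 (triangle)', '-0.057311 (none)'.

0.261169 (none)

Rules hold: Σm=0, L=6 even, 2≤2≤4.
N = 3·7·5 = 105
Δ = 2!·0!·4!/7! = 1/105
Racah Σ t=1..1: t=1:−1/4 = -1/4
⇒ 3j(1 3 2; 0 0 0)² = 3/35, sgn -1
Racah Σ t=2..2: t=2:+1/12 = 1/12
⇒ 3j(1 3 2; -1 2 -1)² = 2/21, sgn -1
4πI² = N·(3j₀)²·(3jₘ)² = 6/7
I = +1·√(0.857143/4π) = 0.26116903
No selection rule forces the value: the integral is nonzero (none).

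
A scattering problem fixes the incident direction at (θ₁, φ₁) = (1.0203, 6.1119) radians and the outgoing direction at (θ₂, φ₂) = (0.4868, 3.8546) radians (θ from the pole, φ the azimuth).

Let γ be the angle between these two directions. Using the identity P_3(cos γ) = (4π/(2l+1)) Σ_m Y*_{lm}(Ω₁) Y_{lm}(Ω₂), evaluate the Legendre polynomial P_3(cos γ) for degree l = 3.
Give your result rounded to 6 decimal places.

Expand P_3 via completeness: Σ_{m} conj(Y_{3,m}) at Ω₁ times Y_{3,m} at Ω₂ —
  [-3]  conj(Y_{3,-3})(Ω₁) = +0.224926-0.126955i ; Y_{3,-3}(Ω₂) = +0.022985+0.036000i ; Δ = +0.009740+0.005179i
  [-2]  conj(Y_{3,-2})(Ω₁) = +0.365754-0.130440i ; Y_{3,-2}(Ω₂) = +0.028519-0.195600i ; Δ = -0.015083-0.075261i
  [-1]  conj(Y_{3,-1})(Ω₁) = +0.099937-0.017287i ; Y_{3,-1}(Ω₂) = -0.332295+0.287359i ; Δ = -0.028241+0.034462i
  [+0]  conj(Y_{3,0})(Ω₁) = -0.318543-0.000000i ; Y_{3,0}(Ω₂) = +0.298762+0.000000i ; Δ = -0.095169-0.000000i
  [+1]  conj(Y_{3,1})(Ω₁) = -0.099937-0.017287i ; Y_{3,1}(Ω₂) = +0.332295+0.287359i ; Δ = -0.028241-0.034462i
  [+2]  conj(Y_{3,2})(Ω₁) = +0.365754+0.130440i ; Y_{3,2}(Ω₂) = +0.028519+0.195600i ; Δ = -0.015083+0.075261i
  [+3]  conj(Y_{3,3})(Ω₁) = -0.224926-0.126955i ; Y_{3,3}(Ω₂) = -0.022985+0.036000i ; Δ = +0.009740-0.005179i
Σ over m = -0.162336+0.000000i; ×(4π/7) → -0.291425+0.000000i. Real part: -0.291425

-0.291425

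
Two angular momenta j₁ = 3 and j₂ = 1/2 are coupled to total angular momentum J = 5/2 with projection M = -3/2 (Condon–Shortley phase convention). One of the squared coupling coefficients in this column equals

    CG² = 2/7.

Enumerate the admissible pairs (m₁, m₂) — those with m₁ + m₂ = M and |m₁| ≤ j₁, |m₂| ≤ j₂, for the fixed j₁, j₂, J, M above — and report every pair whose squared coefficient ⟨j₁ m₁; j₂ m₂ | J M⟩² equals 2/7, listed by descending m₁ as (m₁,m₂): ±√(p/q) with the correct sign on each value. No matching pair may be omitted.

(-1,-1/2): +√(2/7)

Admissible pairs with m₁+m₂ = M = -3/2: (-2,1/2), (-1,-1/2)
  (m₁,m₂)=(-1,-1/2): CG² = 2/7, CG = +√(2/7)   ← matches the target
  (m₁,m₂)=(-2,1/2): CG² = 5/7, CG = −√(5/7)
Pairs with CG² = 2/7: (-1,-1/2): +√(2/7)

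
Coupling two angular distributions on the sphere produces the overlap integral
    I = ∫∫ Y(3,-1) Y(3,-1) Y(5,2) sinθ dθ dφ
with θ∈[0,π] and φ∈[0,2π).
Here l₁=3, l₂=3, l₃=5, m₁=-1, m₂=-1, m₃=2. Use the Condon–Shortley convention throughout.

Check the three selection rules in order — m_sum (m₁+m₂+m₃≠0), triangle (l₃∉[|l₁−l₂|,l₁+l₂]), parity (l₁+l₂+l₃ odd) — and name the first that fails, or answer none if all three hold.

parity

azimuthal sum: -1 − 1 + 2 = 0  ✓
0 ≤ 5 ≤ 6 (triangle on l)  ✓
L = 3 + 3 + 5 = 11 (odd)  ✗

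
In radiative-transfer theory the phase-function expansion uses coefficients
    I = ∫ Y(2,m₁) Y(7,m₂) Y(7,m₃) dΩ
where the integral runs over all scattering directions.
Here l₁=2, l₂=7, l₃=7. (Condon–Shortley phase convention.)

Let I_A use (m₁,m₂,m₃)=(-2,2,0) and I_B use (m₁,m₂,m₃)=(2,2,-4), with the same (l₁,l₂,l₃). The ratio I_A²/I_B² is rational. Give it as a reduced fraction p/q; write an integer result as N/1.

378/275

Shared (l₁,l₂,l₃)=(2,7,7): N and (l;000)² cancel in I_A²/I_B².
A: Δ = 2!·2!·12!/17! = 1/185640; Racah Σ t=2..2: t=2:+1/2419200 = 1/2419200; ⇒ 3j(2 7 7; -2 2 0)² = 27/1105, sgn -1
B: Δ = 2!·2!·12!/17! = 1/185640; Racah Σ t=0..0: t=0:+1/8709120 = 1/8709120; ⇒ 3j(2 7 7; 2 2 -4)² = 55/3094, sgn -1
I_A²/I_B² = (27/1105)/(55/3094) = 378/275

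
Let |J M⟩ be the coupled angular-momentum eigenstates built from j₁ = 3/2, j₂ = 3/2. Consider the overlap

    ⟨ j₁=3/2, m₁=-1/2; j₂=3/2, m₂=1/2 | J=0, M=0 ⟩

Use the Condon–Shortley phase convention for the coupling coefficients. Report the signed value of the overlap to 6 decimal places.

+0.500000  (= +√(1/4))

√[1·3!0!0!/4! · 1!2!2!1!0!0!] = √(1)
  +(−1)^2/∏(2,1,0,0,0,0)! = 1/2  (running 1/2)
⟨..|..⟩ = √(1)·(1/2) = +0.500000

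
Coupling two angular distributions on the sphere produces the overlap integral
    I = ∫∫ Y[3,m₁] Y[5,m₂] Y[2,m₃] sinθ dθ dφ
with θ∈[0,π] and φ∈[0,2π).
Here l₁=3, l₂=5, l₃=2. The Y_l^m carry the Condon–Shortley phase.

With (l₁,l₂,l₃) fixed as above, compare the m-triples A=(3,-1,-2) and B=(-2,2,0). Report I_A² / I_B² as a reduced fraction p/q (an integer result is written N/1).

Shared (l₁,l₂,l₃)=(3,5,2): N and (l;000)² cancel in I_A²/I_B².
A: Δ = 6!·0!·4!/11! = 1/2310; Racah Σ t=0..0: t=0:+1/17280 = 1/17280; ⇒ 3j(3 5 2; 3 -1 -2)² = 1/2310, sgn +1
B: Δ = 6!·0!·4!/11! = 1/2310; Racah Σ t=5..5: t=5:−1/480 = -1/480; ⇒ 3j(3 5 2; -2 2 0)² = 3/110, sgn -1
I_A²/I_B² = (1/2310)/(3/110) = 1/63

1/63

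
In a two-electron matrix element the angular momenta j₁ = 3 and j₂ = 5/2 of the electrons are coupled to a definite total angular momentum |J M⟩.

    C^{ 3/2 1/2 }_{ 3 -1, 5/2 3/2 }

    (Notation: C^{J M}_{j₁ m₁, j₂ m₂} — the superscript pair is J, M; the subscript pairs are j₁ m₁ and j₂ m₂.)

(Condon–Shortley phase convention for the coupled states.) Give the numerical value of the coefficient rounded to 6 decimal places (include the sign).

√[4·4!2!1!/8! · 2!4!4!1!2!1!] = √(384/35)
  +(−1)^3/∏(3,1,1,1,1,0)! = -1/6  (running -1/6)
  +(−1)^4/∏(4,0,0,0,2,1)! = 1/48  (running -7/48)
⟨..|..⟩ = √(384/35)·(-7/48) = -0.483046

−√(7/30) ≈ -0.483046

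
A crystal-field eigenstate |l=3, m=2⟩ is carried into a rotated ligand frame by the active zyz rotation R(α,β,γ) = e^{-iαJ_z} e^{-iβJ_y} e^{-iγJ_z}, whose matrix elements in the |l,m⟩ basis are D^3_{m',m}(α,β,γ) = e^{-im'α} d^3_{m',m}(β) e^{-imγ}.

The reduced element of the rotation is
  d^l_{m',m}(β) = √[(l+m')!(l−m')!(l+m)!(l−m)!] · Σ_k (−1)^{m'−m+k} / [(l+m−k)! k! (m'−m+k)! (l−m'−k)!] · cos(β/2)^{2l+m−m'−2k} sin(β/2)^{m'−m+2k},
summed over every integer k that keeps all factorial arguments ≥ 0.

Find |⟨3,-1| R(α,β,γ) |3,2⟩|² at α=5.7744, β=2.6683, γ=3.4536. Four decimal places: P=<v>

Split into d^3_{-1,2}(β=2.6683) × two z-phases.
With c≡cos(β/2)=0.234444 and s≡sin(β/2)=0.972130, N=[2·24·120·1]^{1/2}=75.894664
The bounds max(0,m−m')=3 and min(l+m,l−m')=4 give 2 terms
  k=3: (−1)^0·75.8947/(12)·0.2344^3·0.9721^3 = +0.074872
  k=4: (−1)^1·75.8947/(24)·0.2344^1·0.9721^5 = -0.643665
d^3_{-1,2}(2.6683) = +0.074872 -0.643665 = -0.568793
|D^3_{-1,2}|² = |d^3_{-1,2}(β)|² = (-0.568793)² = 0.323525 (the z-rotation phases have unit modulus)

P=0.3235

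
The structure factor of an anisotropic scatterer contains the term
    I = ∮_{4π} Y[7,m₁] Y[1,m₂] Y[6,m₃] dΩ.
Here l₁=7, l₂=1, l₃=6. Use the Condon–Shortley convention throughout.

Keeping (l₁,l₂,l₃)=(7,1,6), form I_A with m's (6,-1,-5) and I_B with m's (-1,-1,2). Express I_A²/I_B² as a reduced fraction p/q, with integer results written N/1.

l's match ⇒ only the (l;m) 3-j factors differ between A and B.
A: triangle coeff Δ(7,1,6) = 1/1365; Σ_t [0,0]: t=0:+1/79833600 = 1/79833600; (3j)²=2/35 [(7 1 6; 6 -1 -5)], sign=-1
B: triangle coeff Δ(7,1,6) = 1/1365; Σ_t [0,0]: t=0:+1/1935360 = 1/1935360; (3j)²=1/91 [(7 1 6; -1 -1 2)], sign=+1
I_A²/I_B² = (2/35)/(1/91) = 26/5

26/5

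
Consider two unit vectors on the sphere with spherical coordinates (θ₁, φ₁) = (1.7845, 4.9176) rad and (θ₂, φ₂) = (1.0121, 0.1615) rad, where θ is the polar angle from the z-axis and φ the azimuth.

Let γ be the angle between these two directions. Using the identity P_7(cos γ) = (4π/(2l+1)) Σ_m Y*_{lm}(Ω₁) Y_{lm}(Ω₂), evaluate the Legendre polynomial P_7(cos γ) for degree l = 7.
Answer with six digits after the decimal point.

0.158106

Addition theorem: P_7(cos γ) = (4π/15) Σ_m Y*_{lm}(Ω₁) Y_{lm}(Ω₂), m = −7…7:
  m=-7: (-0.42181 + 0.05700j) × (0.06717 - 0.14258j) = -0.02021 + 0.06397j  (running Σ = -0.02021 + 0.06397j)
  m=-6: (0.11511 + 0.32590j) × (0.20871 - 0.30389j) = 0.12306 + 0.03304j  (running Σ = 0.10285 + 0.09701j)
  m=-5: (-0.11616 + 0.07038j) × (0.29499 - 0.30832j) = -0.01257 + 0.05658j  (running Σ = 0.09029 + 0.15358j)
  m=-4: (0.23369 + 0.25087j) × (0.10483 - 0.07903j) = 0.04433 + 0.00783j  (running Σ = 0.13461 + 0.16141j)
  m=-3: (-0.01912 + 0.02704j) × (-0.25396 + 0.13367j) = 0.00124 - 0.00942j  (running Σ = 0.13586 + 0.15199j)
  m=-2: (0.30051 + 0.13076j) × (-0.26115 + 0.08741j) = -0.08991 - 0.00788j  (running Σ = 0.04595 + 0.14411j)
  m=-1: (0.00140 - 0.00670j) × (0.18007 - 0.02934j) = 0.00005 - 0.00125j  (running Σ = 0.04600 + 0.14286j)
  m=0: (0.32142 + 0.00000j) × (0.30091 + 0.00000j) = 0.09672 + 0.00000j  (running Σ = 0.14272 + 0.14286j)
  m=1: (-0.00140 - 0.00670j) × (-0.18007 - 0.02934j) = 0.00005 + 0.00125j  (running Σ = 0.14278 + 0.14411j)
  m=2: (0.30051 - 0.13076j) × (-0.26115 - 0.08741j) = -0.08991 + 0.00788j  (running Σ = 0.05287 + 0.15199j)
  m=3: (0.01912 + 0.02704j) × (0.25396 + 0.13367j) = 0.00124 + 0.00942j  (running Σ = 0.05411 + 0.16141j)
  m=4: (0.23369 - 0.25087j) × (0.10483 + 0.07903j) = 0.04433 - 0.00783j  (running Σ = 0.09844 + 0.15358j)
  m=5: (0.11616 + 0.07038j) × (-0.29499 - 0.30832j) = -0.01257 - 0.05658j  (running Σ = 0.08587 + 0.09701j)
  m=6: (0.11511 - 0.32590j) × (0.20871 + 0.30389j) = 0.12306 - 0.03304j  (running Σ = 0.20893 + 0.06397j)
  m=7: (0.42181 + 0.05700j) × (-0.06717 - 0.14258j) = -0.02021 - 0.06397j  (running Σ = 0.18873 + 0.00000j)
Accumulated sum 0.18873 + 0.00000j; after 4π/(2l+1) scaling, 0.15811 + 0.00000j ⇒ P_7 = 0.158106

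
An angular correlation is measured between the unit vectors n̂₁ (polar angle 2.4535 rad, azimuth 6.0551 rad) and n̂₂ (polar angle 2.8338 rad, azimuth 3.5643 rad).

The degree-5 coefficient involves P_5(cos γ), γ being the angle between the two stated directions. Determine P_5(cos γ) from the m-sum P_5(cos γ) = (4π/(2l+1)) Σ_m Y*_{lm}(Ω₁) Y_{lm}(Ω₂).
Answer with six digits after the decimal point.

Term-by-term m-sum for l=5 (normalisation 4π/11 = 1.142397):
  [-5]  conj(Y_{5,-5})(Ω₁) = +0.020002-0.043572i ; Y_{5,-5}(Ω₂) = +0.000612+0.001014i ; Δ = +0.000056-0.000006i
  [-4]  conj(Y_{5,-4})(Ω₁) = -0.112841+0.145859i ; Y_{5,-4}(Ω₂) = +0.001411+0.011698i ; Δ = -0.001865-0.001114i
  [-3]  conj(Y_{5,-3})(Ω₁) = +0.300057-0.244764i ; Y_{5,-3}(Ω₂) = -0.020570+0.065871i ; Δ = +0.009951+0.024800i
  [-2]  conj(Y_{5,-2})(Ω₁) = -0.374495+0.183760i ; Y_{5,-2}(Ω₂) = -0.169612+0.191298i ; Δ = +0.028366-0.102808i
  [-1]  conj(Y_{5,-1})(Ω₁) = +0.024407-0.005665i ; Y_{5,-1}(Ω₂) = -0.496167+0.223188i ; Δ = -0.010845+0.008258i
  [+0]  conj(Y_{5,0})(Ω₁) = +0.391877-0.000000i ; Y_{5,0}(Ω₂) = -0.377931+0.000000i ; Δ = -0.148102+0.000000i
  [+1]  conj(Y_{5,1})(Ω₁) = -0.024407-0.005665i ; Y_{5,1}(Ω₂) = +0.496167+0.223188i ; Δ = -0.010845-0.008258i
  [+2]  conj(Y_{5,2})(Ω₁) = -0.374495-0.183760i ; Y_{5,2}(Ω₂) = -0.169612-0.191298i ; Δ = +0.028366+0.102808i
  [+3]  conj(Y_{5,3})(Ω₁) = -0.300057-0.244764i ; Y_{5,3}(Ω₂) = +0.020570+0.065871i ; Δ = +0.009951-0.024800i
  [+4]  conj(Y_{5,4})(Ω₁) = -0.112841-0.145859i ; Y_{5,4}(Ω₂) = +0.001411-0.011698i ; Δ = -0.001865+0.001114i
  [+5]  conj(Y_{5,5})(Ω₁) = -0.020002-0.043572i ; Y_{5,5}(Ω₂) = -0.000612+0.001014i ; Δ = +0.000056+0.000006i
Accumulated sum -0.096778-0.000000i; after 4π/(2l+1) scaling, -0.110559-0.000000i ⇒ P_5 = -0.110559

-0.110559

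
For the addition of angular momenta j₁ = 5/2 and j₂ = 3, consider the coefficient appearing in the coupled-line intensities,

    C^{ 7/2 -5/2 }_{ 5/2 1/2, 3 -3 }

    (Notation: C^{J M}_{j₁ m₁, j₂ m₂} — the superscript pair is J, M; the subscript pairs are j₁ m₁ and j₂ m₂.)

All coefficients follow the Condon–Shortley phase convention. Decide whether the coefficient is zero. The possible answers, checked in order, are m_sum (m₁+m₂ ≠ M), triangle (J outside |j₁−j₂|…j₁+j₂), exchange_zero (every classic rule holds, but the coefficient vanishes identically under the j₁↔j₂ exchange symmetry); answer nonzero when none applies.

nonzero

m-sum: m₁+m₂ = 1/2+(-3) = -5/2, M = -5/2  ✓
triangle: |j₁−j₂| = 1/2 ≤ J = 7/2 ≤ j₁+j₂ = 11/2  ✓
exchange: j₁≠j₂ or m₁≠m₂ — the exchange symmetry imposes no constraint here
value check: CG = +√(3/7) = +0.654654 ≠ 0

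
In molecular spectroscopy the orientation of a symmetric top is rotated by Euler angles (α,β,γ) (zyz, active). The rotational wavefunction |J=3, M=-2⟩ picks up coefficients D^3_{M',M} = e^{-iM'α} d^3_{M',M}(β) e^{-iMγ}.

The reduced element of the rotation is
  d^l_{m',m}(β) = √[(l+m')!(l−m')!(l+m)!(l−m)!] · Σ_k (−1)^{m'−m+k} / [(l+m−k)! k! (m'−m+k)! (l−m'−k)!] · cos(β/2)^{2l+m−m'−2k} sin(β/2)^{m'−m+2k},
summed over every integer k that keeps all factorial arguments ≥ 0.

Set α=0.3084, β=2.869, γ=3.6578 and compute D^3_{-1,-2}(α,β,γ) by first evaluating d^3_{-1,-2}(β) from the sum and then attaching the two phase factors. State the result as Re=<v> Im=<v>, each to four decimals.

Re=0.0035 Im=0.0149

Split into d^3_{-1,-2}(β=2.8690) × two z-phases.
With c≡cos(β/2)=0.135875 and s≡sin(β/2)=0.990726, N=[2·24·1·120]^{1/2}=75.894664
k: max(0,(-2)−(-1))=0 … min(3+(-2),3−(-1))=1
  k=0: (−1)^1·75.8947/(24)·0.1359^5·0.9907^1 = -0.000145
  k=1: (−1)^2·75.8947/(12)·0.1359^3·0.9907^3 = +0.015428
d^3_{-1,-2}(2.8690) = -0.000145 +0.015428 = +0.015283
D = (+0.952820+0.303535i)·(+0.015283)·(+0.512747+0.858540i) = +0.003484+0.014880i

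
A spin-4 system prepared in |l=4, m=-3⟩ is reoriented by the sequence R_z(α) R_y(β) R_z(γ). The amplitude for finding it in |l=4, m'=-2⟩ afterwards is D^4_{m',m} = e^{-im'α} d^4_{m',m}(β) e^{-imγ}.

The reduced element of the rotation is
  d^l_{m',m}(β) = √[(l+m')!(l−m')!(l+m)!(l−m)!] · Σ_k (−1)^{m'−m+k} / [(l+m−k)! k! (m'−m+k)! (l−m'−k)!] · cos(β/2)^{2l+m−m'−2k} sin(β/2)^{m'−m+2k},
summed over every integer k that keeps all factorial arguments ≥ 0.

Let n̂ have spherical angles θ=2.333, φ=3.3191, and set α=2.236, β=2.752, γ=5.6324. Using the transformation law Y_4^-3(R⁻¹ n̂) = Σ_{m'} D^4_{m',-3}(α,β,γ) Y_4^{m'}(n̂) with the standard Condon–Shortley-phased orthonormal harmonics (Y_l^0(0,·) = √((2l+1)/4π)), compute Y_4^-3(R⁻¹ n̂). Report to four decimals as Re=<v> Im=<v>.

Re=0.2057 Im=-0.1474

Need the full column D^4_{m',-3} for m'=−4..4 at α=2.2360, β=2.7520, γ=5.6324.
cos(β/2)=0.193567, sin(β/2)=0.981087
d^4_{-4,-3}: single k=1 term ⇒ +0.000028;  D = +0.000021+0.000018i
d^4_{-3,-3}: k∈[0..1] ⇒ +0.000002 -0.000354 = -0.000352;  D = -0.000015+0.000352i
d^4_{-2,-3}: k∈[0..1] ⇒ -0.000037 +0.002880 = +0.002843;  D = -0.002311+0.001656i
d^4_{-1,-3}: k∈[0..1] ⇒ +0.000402 -0.017206 = -0.016804;  D = -0.016132-0.004703i
d^4_{0,-3}: k∈[0..1] ⇒ -0.003036 +0.078000 = +0.074964;  D = -0.027914-0.069573i
d^4_{1,-3}: k∈[0..1] ⇒ +0.017206 -0.265202 = -0.247996;  D = +0.124092-0.214717i
d^4_{2,-3}: k∈[0..1] ⇒ -0.073997 +0.633647 = +0.559650;  D = +0.554083-0.078744i
d^4_{3,-3}: k∈[0..1] ⇒ +0.233886 -0.858342 = -0.624456;  D = +0.450721+0.432199i
d^4_{4,-3}: single k=0 term ⇒ -0.478992;  D = +0.047447-0.476637i
Y_4^{m'}(θ=2.333,φ=3.3191) and Σ D·Y over m':
  (+0.0000+0.0000i)·(+0.0919-0.0790i)  (-0.0000+0.0004i)·(+0.2818-0.1661i)  (-0.0023+0.0017i)·(+0.3836-0.1422i)  (-0.0161-0.0047i)·(+0.0785-0.0141i)  (-0.0279-0.0696i)·(-0.3541+0.0000i)  (+0.1241-0.2147i)·(-0.0785-0.0141i)  (+0.5541-0.0787i)·(+0.3836+0.1422i)  (+0.4507+0.4322i)·(-0.2818-0.1661i)  (+0.0474-0.4766i)·(+0.0919+0.0790i)
Y_4^-3(R⁻¹ n̂) = +0.205702-0.147405i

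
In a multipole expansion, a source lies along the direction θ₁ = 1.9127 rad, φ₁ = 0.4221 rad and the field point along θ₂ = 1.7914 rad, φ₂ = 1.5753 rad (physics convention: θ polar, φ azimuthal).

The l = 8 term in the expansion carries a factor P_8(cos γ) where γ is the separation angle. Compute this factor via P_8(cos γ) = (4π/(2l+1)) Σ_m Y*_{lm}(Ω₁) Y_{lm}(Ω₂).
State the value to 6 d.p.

-0.201956

Term-by-term m-sum for l=8 (normalisation 4π/17 = 0.739198):
  [-8]  conj(Y_{8,-8})(Ω₁) = -0.31109 - 0.07455j ; Y_{8,-8}(Ω₂) = 0.42330 - 0.01526j ; Δ = -0.13282 - 0.02681j
  [-7]  conj(Y_{8,-7})(Ω₁) = 0.44745 - 0.08461j ; Y_{8,-7}(Ω₂) = -0.01198 - 0.37977j ; Δ = -0.03749 - 0.16891j
  [-6]  conj(Y_{8,-6})(Ω₁) = -0.14814 + 0.10332j ; Y_{8,-6}(Ω₂) = 0.09151 - 0.00247j ; Δ = -0.01330 + 0.00982j
  [-5]  conj(Y_{8,-5})(Ω₁) = -0.13662 + 0.22806j ; Y_{8,-5}(Ω₂) = -0.00809 - 0.35904j ; Δ = 0.08299 + 0.04721j
  [-4]  conj(Y_{8,-4})(Ω₁) = 0.03444 - 0.29150j ; Y_{8,-4}(Ω₂) = -0.02941 + 0.00053j ; Δ = -0.00086 + 0.00859j
  [-3]  conj(Y_{8,-3})(Ω₁) = -0.04186 - 0.13319j ; Y_{8,-3}(Ω₂) = -0.00443 - 0.32749j ; Δ = -0.04343 + 0.01430j
  [-2]  conj(Y_{8,-2})(Ω₁) = 0.21030 + 0.23661j ; Y_{8,-2}(Ω₂) = -0.08228 + 0.00074j ; Δ = -0.01748 - 0.01931j
  [-1]  conj(Y_{8,-1})(Ω₁) = 0.07453 + 0.03347j ; Y_{8,-1}(Ω₂) = -0.00139 - 0.30920j ; Δ = 0.01025 - 0.02309j
  [+0]  conj(Y_{8,0})(Ω₁) = -0.31898 + 0.00000j ; Y_{8,0}(Ω₂) = -0.09748 + 0.00000j ; Δ = 0.03109 + 0.00000j
  [+1]  conj(Y_{8,1})(Ω₁) = -0.07453 + 0.03347j ; Y_{8,1}(Ω₂) = 0.00139 - 0.30920j ; Δ = 0.01025 + 0.02309j
  [+2]  conj(Y_{8,2})(Ω₁) = 0.21030 - 0.23661j ; Y_{8,2}(Ω₂) = -0.08228 - 0.00074j ; Δ = -0.01748 + 0.01931j
  [+3]  conj(Y_{8,3})(Ω₁) = 0.04186 - 0.13319j ; Y_{8,3}(Ω₂) = 0.00443 - 0.32749j ; Δ = -0.04343 - 0.01430j
  [+4]  conj(Y_{8,4})(Ω₁) = 0.03444 + 0.29150j ; Y_{8,4}(Ω₂) = -0.02941 - 0.00053j ; Δ = -0.00086 - 0.00859j
  [+5]  conj(Y_{8,5})(Ω₁) = 0.13662 + 0.22806j ; Y_{8,5}(Ω₂) = 0.00809 - 0.35904j ; Δ = 0.08299 - 0.04721j
  [+6]  conj(Y_{8,6})(Ω₁) = -0.14814 - 0.10332j ; Y_{8,6}(Ω₂) = 0.09151 + 0.00247j ; Δ = -0.01330 - 0.00982j
  [+7]  conj(Y_{8,7})(Ω₁) = -0.44745 - 0.08461j ; Y_{8,7}(Ω₂) = 0.01198 - 0.37977j ; Δ = -0.03749 + 0.16891j
  [+8]  conj(Y_{8,8})(Ω₁) = -0.31109 + 0.07455j ; Y_{8,8}(Ω₂) = 0.42330 + 0.01526j ; Δ = -0.13282 + 0.02681j
Total Σ_m = -0.27321 + 0.00000j. Multiply by 0.739198: -0.20196 + 0.00000j. P_8(cos γ) = -0.201956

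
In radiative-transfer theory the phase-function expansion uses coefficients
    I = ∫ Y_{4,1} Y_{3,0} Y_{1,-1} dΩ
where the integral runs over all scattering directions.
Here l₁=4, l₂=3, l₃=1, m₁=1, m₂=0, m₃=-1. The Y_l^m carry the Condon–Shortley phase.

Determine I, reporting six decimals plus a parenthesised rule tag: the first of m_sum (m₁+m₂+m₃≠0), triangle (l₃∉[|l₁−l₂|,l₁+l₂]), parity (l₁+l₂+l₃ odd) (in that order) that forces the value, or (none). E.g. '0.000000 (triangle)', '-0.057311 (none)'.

Checks pass: Σm=0; 8 even; l₃=1∈[1,7].
(2·4+1)(2·3+1)(2·1+1) = 189
Δ: 6! 2! 0! / 9! → 1/252
sum: t=3:−1/36 = -1/36
3j²(4 3 1; 0 0 0) = Δ·Π!·Σ² = 4/63  (sign +1)
sum: t=3:−1/72 = -1/72
3j²(4 3 1; 1 0 -1) = Δ·Π!·Σ² = 5/126  (sign -1)
combine: 4πI² = 189·4/63·5/126 = 10/21
take √, sign -1: I = -0.19466390
No selection rule forces the value: the integral is nonzero (none).

-0.194664 (none)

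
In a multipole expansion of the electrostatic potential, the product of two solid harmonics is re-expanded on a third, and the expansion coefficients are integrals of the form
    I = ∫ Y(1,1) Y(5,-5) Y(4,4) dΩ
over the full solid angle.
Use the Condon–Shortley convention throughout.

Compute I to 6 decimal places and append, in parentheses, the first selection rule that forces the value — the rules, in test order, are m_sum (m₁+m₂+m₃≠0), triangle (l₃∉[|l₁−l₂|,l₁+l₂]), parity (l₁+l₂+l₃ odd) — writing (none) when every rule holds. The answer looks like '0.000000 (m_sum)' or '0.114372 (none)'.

m-sum 0 ✓  L=10 even ✓  4≤4≤6 ✓
Π(2lᵢ+1) = 3×11×9 = 297
triangle coeff Δ(1,5,4) = 1/495
Σ_t [1,1]: t=1:−1/576 = -1/576
(3j)²=5/99 [(1 5 4; 0 0 0)], sign=-1
Σ_t [0,0]: t=0:+1/80640 = 1/80640
(3j)²=1/11 [(1 5 4; 1 -5 4)], sign=+1
⇒ 4πI² = 15/11
I = (-1)√(15/11/(4π)) = -0.32941575
No selection rule forces the value: the integral is nonzero (none).

-0.329416 (none)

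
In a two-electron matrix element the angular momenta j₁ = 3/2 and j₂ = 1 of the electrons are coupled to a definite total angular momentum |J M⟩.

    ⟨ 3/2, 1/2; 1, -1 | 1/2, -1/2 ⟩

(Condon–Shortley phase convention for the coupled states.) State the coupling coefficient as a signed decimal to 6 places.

triangle: 2!×1!×0!/4! = 2/24
(j±m)!: 2!×1!×0!×2!×0!×1! = 4
prefactor² = (2J+1)×Δ×N² = 2/3
  k=0: +1/(0!×2!×1!×0!×0!×0!) = 1/2
Σ = 1/2  ⇒  CG² = 2/3×(1/2)² = 1/6
CG = +√(1/6) = +0.408248

+√(1/6) ≈ +0.408248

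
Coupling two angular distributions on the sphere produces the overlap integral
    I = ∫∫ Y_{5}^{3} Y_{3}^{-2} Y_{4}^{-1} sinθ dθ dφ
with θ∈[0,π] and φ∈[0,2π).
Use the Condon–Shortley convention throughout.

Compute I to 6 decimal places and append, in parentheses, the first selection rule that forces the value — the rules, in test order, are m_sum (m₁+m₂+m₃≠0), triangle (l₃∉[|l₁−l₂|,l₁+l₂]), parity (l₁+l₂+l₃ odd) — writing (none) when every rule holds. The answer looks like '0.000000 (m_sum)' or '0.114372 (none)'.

-0.035836 (none)

Checks pass: Σm=0; 12 even; l₃=4∈[2,8].
(2·5+1)(2·3+1)(2·4+1) = 693
Δ: 4! 6! 2! / 13! → 1/180180
sum: t=1:−1/576 t=2:+1/144 t=3:−1/576 = 1/288
3j²(5 3 4; 0 0 0) = Δ·Π!·Σ² = 20/1001  (sign +1)
sum: t=0:+1/1152 t=1:−1/1440 = 1/5760
3j²(5 3 4; 3 -2 -1) = Δ·Π!·Σ² = 1/858  (sign -1)
combine: 4πI² = 693·20/1001·1/858 = 30/1859
take √, sign -1: I = -0.03583571
No selection rule forces the value: the integral is nonzero (none).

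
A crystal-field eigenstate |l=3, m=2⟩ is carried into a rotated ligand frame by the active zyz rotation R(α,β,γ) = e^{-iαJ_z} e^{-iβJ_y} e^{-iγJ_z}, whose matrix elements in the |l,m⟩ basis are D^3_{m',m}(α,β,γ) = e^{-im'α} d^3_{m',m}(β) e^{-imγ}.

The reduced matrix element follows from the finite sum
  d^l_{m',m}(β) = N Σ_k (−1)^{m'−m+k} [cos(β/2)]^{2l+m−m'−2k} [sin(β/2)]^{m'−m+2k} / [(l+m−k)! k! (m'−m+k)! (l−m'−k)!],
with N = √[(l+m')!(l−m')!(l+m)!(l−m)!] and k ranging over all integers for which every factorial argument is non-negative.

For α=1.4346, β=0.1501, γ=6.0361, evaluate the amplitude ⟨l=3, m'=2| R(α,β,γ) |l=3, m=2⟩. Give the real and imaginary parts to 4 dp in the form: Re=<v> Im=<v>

Re=-0.6882 Im=-0.6628

Split into d^3_{2,2}(β=0.1501) × two z-phases.
With c≡cos(β/2)=0.997185 and s≡sin(β/2)=0.074980, N=[120·1·120·1]^{1/2}=120.000000
k: max(0,(2)−(2))=0 … min(3+(2),3−(2))=1
  k=0: (−1)^0·120.0000/(120)·0.9972^6·0.0750^0 = +0.983229
  k=1: (−1)^1·120.0000/(24)·0.9972^4·0.0750^2 = -0.027795
d^3_{2,2}(0.1501) = +0.983229 -0.027795 = +0.955434
D = (-0.963130-0.269037i)·(+0.955434)·(+0.880362+0.474302i) = -0.688198-0.662750i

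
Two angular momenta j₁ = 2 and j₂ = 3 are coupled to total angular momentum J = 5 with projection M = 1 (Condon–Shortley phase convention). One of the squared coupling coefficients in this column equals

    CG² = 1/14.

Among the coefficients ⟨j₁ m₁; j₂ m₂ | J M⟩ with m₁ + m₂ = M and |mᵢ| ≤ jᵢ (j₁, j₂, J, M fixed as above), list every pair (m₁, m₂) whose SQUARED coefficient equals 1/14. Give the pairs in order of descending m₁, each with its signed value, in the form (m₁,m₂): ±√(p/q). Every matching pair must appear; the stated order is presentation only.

Admissible pairs with m₁+m₂ = M = 1: (-2,3), (-1,2), (0,1), (1,0), (2,-1)
  (m₁,m₂)=(2,-1): CG² = 1/14, CG = +√(1/14)   ← matches the target
  (m₁,m₂)=(1,0): CG² = 8/21, CG = +√(8/21)
  (m₁,m₂)=(0,1): CG² = 3/7, CG = +√(3/7)
  (m₁,m₂)=(-1,2): CG² = 4/35, CG = +√(4/35)
  (m₁,m₂)=(-2,3): CG² = 1/210, CG = +√(1/210)
Pairs with CG² = 1/14: (2,-1): +√(1/14)

(2,-1): +√(1/14)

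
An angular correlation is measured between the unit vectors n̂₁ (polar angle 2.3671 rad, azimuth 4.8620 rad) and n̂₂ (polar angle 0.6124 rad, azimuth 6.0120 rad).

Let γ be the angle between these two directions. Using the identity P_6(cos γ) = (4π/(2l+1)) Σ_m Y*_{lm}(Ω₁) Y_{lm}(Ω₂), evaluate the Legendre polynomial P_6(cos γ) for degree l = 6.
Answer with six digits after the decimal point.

0.312292

Expand P_6 via completeness: Σ_{m} conj(Y_{6,m}) at Ω₁ times Y_{6,m} at Ω₂ —
  m=-6: (-0.035237-0.044192i) × (-0.000981+0.017401i) = +0.000804-0.000570i  (running Σ = +0.000804-0.000570i)
  m=-5: (-0.136117+0.146683i) × (+0.018325+0.083968i) = -0.014811-0.008742i  (running Σ = -0.014007-0.009311i)
  m=-4: (+0.325776+0.222132i) × (+0.115833+0.219243i) = -0.010965+0.097154i  (running Σ = -0.024973+0.087843i)
  m=-3: (+0.181050-0.375922i) × (+0.303582+0.321179i) = +0.175702-0.055974i  (running Σ = +0.150729+0.031869i)
  m=-2: (-0.063550-0.019604i) × (+0.344954+0.207889i) = -0.017846-0.019974i  (running Σ = +0.132883+0.011895i)
  m=-1: (+0.052593-0.348906i) × (-0.054600-0.015181i) = -0.008168+0.018252i  (running Σ = +0.124714+0.030147i)
  m=0: (-0.176195-0.000000i) × (-0.417943+0.000000i) = +0.073639+0.000000i  (running Σ = +0.198354+0.030147i)
  m=1: (-0.052593-0.348906i) × (+0.054600-0.015181i) = -0.008168-0.018252i  (running Σ = +0.190186+0.011895i)
  m=2: (-0.063550+0.019604i) × (+0.344954-0.207889i) = -0.017846+0.019974i  (running Σ = +0.172339+0.031869i)
  m=3: (-0.181050-0.375922i) × (-0.303582+0.321179i) = +0.175702+0.055974i  (running Σ = +0.348041+0.087843i)
  m=4: (+0.325776-0.222132i) × (+0.115833-0.219243i) = -0.010965-0.097154i  (running Σ = +0.337076-0.009311i)
  m=5: (+0.136117+0.146683i) × (-0.018325+0.083968i) = -0.014811+0.008742i  (running Σ = +0.322265-0.000570i)
  m=6: (-0.035237+0.044192i) × (-0.000981-0.017401i) = +0.000804+0.000570i  (running Σ = +0.323068-0.000000i)
Total Σ_m = +0.323068-0.000000i. Multiply by 0.966644: +0.312292-0.000000i. P_6(cos γ) = 0.312292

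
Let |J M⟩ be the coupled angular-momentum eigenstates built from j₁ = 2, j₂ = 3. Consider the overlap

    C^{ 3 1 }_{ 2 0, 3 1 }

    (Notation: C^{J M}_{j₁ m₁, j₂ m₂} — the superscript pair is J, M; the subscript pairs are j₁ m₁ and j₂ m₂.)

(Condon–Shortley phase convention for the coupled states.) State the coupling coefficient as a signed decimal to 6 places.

-0.387298  (= −√(3/20))

√[7·2!2!4!/9! · 2!2!4!2!4!2!] = √(256/15)
  +(−1)^0/∏(0,2,2,4,0,0)! = 1/96  (running 1/96)
  +(−1)^1/∏(1,1,1,3,1,1)! = -1/6  (running -5/32)
  +(−1)^2/∏(2,0,0,2,2,2)! = 1/16  (running -3/32)
⟨..|..⟩ = √(256/15)·(-3/32) = -0.387298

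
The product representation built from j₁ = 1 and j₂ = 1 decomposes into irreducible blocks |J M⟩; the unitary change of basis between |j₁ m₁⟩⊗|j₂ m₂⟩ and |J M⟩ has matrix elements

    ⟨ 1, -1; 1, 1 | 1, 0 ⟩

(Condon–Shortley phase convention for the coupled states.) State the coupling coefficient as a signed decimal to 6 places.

-0.707107

triangle: 1!·1!·1!/4! = 1/24
(j±m)!: 0!·2!·2!·0!·1!·1! = 4
prefactor² = (2J+1)·Δ·N² = 1/2
  k=1: −1/(1!·0!·1!·1!·0!·0!) = -1
Σ = -1  ⇒  CG² = 1/2·(-1)² = 1/2
CG = −√(1/2) = -0.707107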